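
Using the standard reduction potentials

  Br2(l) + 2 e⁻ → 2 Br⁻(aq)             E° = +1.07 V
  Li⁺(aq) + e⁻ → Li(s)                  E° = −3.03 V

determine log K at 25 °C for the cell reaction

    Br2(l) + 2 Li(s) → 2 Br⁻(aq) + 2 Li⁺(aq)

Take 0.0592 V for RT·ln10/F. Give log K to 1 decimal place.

log K = 138.5

The Br₂/Br⁻ couple is reduced (cathode); E°cell = +1.07 − (−3.03) = +4.10 V with n = 2.
At equilibrium E = 0, so log K = nE°cell / 0.0592 = (2)(+4.10) / 0.0592 = 138.5.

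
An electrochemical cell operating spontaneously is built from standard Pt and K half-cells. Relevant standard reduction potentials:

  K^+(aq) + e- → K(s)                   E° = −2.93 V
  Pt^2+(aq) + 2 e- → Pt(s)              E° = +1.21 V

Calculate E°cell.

The Pt²⁺/Pt couple has the higher E°, so Pt ion is reduced (cathode) and K is oxidized (anode).
E°cell = E°(cathode) − E°(anode) = +1.21 − (−2.93) = +4.14 V.

+4.14 V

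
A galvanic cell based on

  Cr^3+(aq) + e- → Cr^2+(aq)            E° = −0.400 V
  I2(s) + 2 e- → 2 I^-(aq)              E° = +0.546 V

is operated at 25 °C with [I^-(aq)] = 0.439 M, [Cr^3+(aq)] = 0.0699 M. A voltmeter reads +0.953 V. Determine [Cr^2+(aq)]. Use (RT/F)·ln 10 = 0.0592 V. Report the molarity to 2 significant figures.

0.040 M

I₂/I⁻ is the cathode (higher E°); E°cell = +0.546 − (−0.400) = +0.946 V with n = 2.
Since E = E° − (0.0592/n)·log Q, log Q = n(E° − E)/0.0592 = −0.236.
The balanced reaction is I2(s) + 2 Cr^2+(aq) → 2 I^-(aq) + 2 Cr^3+(aq), so Q = ([I^-(aq)]^2·[Cr^3+(aq)]^2) / [Cr^2+(aq)]^2.
Substituting the known concentrations and solving, log [Cr^2+(aq)] = −1.395 and [Cr^2+(aq)] = 0.040 M.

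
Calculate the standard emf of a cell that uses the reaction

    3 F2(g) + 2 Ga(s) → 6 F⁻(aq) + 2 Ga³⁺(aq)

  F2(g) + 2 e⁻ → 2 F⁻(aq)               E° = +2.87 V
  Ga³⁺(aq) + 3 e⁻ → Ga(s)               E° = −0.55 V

In the reaction as written, F2(g) is reduced (cathode) and Ga³⁺(aq) is produced by oxidation at the anode.
E°cell = E°(cathode) − E°(anode) = +2.87 − (−0.55) = +3.42 V.

+3.42 V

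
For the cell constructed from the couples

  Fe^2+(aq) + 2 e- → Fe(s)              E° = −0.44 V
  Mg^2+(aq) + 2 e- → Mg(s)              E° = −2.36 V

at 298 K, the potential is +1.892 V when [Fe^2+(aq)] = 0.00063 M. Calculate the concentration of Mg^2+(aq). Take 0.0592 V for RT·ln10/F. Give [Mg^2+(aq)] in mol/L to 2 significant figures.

With Fe²⁺/Fe at the cathode and Mg²⁺/Mg at the anode, E°cell = −0.44 − (−2.36) = +1.92 V (n = 2).
From the Nernst equation, log Q = n(E° − E)/0.0592 = 2·(+1.92 − (+1.892))/0.0592 = 0.946.
Balancing electrons gives Fe^2+(aq) + Mg(s) → Fe(s) + Mg^2+(aq); thus Q = [Mg^2+(aq)] / [Fe^2+(aq)].
Substituting the known concentrations and solving, log [Mg^2+(aq)] = −2.255 and [Mg^2+(aq)] = 0.0056 M.

0.0056 M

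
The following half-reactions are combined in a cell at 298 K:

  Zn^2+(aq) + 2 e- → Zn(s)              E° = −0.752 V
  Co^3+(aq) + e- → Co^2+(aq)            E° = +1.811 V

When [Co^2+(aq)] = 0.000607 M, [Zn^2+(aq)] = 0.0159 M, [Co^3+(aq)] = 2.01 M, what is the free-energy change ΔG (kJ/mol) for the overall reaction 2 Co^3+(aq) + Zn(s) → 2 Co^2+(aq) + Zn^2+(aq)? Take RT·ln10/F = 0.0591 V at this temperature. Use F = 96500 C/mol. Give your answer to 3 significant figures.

−545 kJ/mol

E°cell = +1.811 − (−0.752) = +2.563 V; the balanced reaction transfers n = 2 electrons.
Here Q = ([Co^2+(aq)]^2·[Zn^2+(aq)]) / [Co^3+(aq)]^2 = 1.45×10^−9 (log Q = −8.839), giving E = +2.563 − (0.0591/2)·(−8.839) = +2.8242 V.
Finally ΔG = −nFE = −(2)(96500 C/mol)(+2.8242 V) = −545 kJ/mol.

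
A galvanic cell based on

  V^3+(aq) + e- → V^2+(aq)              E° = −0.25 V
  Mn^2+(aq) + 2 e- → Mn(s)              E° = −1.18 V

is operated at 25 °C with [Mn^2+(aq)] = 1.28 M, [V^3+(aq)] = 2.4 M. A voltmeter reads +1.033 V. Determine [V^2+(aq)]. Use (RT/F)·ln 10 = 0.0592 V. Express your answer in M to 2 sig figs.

The V³⁺/V²⁺ couple has the larger reduction potential, so it is the cathode: E°cell = −0.25 − (−1.18) = +0.93 V and n = 2.
From the Nernst equation, log Q = n(E° − E)/0.0592 = 2·(+0.93 − (+1.033))/0.0592 = −3.480.
Balancing electrons gives 2 V^3+(aq) + Mn(s) → 2 V^2+(aq) + Mn^2+(aq); thus Q = ([V^2+(aq)]^2·[Mn^2+(aq)]) / [V^3+(aq)]^2.
Substituting the known concentrations and solving, log [V^2+(aq)] = −1.413 and [V^2+(aq)] = 0.039 M.

0.039 M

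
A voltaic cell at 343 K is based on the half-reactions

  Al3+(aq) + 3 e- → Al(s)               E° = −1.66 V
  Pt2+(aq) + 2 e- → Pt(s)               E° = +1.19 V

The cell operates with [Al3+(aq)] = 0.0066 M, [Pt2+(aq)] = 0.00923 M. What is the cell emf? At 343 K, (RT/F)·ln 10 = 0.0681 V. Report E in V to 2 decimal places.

+2.83 V

The Pt²⁺/Pt couple has the more positive E°, so it is the cathode; Al³⁺/Al is the anode.
E°cell = E°cat − E°an = +1.19 − (−1.66) = +2.85 V; n = 6.
Balancing gives 3 Pt2+(aq) + 2 Al(s) → 3 Pt(s) + 2 Al3+(aq); hence Q = [Al3+(aq)]^2 / [Pt2+(aq)]^3 = 55.4 (log Q = 1.743).
By the Nernst equation, E = +2.85 − (0.0681/6)·(1.743) = +2.83 V.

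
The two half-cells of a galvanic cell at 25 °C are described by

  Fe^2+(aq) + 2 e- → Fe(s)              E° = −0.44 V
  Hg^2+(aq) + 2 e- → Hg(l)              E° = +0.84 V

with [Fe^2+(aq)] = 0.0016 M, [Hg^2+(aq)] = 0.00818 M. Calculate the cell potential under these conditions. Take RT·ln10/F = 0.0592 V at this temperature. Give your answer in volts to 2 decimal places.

+1.30 V

Hg²⁺/Hg is reduced (cathode, E° = +0.84 V) and Fe²⁺/Fe is oxidized (anode).
E°cell = +0.84 − (−0.44) = +1.28 V, with n = 2 electrons transferred.
Balancing gives Hg^2+(aq) + Fe(s) → Hg(l) + Fe^2+(aq); hence Q = [Fe^2+(aq)] / [Hg^2+(aq)] = 0.196 (log Q = −0.709).
Applying E = E° − (RT ln10/nF)·log Q gives +1.28 − (0.0592/2)(−0.709) = +1.30 V.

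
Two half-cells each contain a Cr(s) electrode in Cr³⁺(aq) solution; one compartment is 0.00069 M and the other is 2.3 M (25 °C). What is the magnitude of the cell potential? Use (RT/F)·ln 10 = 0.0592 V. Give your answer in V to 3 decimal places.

0.070 V

For a concentration cell E°cell = 0, since both electrodes use the same couple.
The compartment with the higher Cr³⁺(aq) concentration (2.3 M) acts as the cathode; ions are reduced there and produced at the dilute (0.00069 M) anode.
With n = 3, Ecell = −(0.0592/3)·log([dilute]/[conc]) = −(0.0592/3)·log(0.00069/2.3) = +0.070 V.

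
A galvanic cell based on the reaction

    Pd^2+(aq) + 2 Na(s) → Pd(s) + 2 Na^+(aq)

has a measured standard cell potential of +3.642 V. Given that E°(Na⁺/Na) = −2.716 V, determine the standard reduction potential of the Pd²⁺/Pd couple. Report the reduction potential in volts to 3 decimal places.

+0.926 V

In the reaction as written the Pd²⁺/Pd couple is reduced (cathode) and Na⁺/Na is oxidized (anode), so E°cell = E°(Pd²⁺/Pd) − E°(Na⁺/Na).
E°(Pd²⁺/Pd) = E°cell + E°(anode) = +3.642 + (−2.716) = +0.926 V.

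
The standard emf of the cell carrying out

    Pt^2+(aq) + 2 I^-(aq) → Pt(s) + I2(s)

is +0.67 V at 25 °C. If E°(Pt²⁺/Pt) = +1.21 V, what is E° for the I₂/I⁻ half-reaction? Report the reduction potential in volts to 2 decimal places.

In the reaction as written the Pt²⁺/Pt couple is reduced (cathode) and I₂/I⁻ is oxidized (anode), so E°cell = E°(Pt²⁺/Pt) − E°(I₂/I⁻).
E°(I₂/I⁻) = E°(cathode) − E°cell = +1.21 − (+0.67) = +0.54 V.

+0.54 V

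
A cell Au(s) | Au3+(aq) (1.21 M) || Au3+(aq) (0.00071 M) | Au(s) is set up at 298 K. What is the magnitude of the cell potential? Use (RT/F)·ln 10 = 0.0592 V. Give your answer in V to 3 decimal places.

For a concentration cell E°cell = 0, since both electrodes use the same couple.
The compartment with the higher Au3+(aq) concentration (1.21 M) acts as the cathode; ions are reduced there and produced at the dilute (0.00071 M) anode.
With n = 3, Ecell = −(0.0592/3)·log([dilute]/[conc]) = −(0.0592/3)·log(0.00071/1.21) = +0.064 V.

0.064 V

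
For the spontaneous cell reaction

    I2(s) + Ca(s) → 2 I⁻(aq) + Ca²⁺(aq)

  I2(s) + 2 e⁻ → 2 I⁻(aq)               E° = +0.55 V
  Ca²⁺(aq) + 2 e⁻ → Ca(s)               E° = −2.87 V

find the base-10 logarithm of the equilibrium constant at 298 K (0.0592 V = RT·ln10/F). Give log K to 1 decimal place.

The I₂/I⁻ couple is reduced (cathode); E°cell = +0.55 − (−2.87) = +3.42 V with n = 2.
At equilibrium E = 0, so log K = nE°cell / 0.0592 = (2)(+3.42) / 0.0592 = 115.5.

log K = 115.5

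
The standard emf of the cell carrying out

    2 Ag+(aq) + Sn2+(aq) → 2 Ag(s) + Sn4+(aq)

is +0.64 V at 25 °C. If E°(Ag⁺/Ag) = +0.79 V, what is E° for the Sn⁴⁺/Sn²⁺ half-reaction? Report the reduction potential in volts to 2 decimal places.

+0.15 V

In the reaction as written the Ag⁺/Ag couple is reduced (cathode) and Sn⁴⁺/Sn²⁺ is oxidized (anode), so E°cell = E°(Ag⁺/Ag) − E°(Sn⁴⁺/Sn²⁺).
E°(Sn⁴⁺/Sn²⁺) = E°(cathode) − E°cell = +0.79 − (+0.64) = +0.15 V.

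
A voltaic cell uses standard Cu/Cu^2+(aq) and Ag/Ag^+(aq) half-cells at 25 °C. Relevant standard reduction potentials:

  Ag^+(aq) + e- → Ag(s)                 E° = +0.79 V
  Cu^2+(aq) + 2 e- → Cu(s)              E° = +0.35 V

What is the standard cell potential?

The Ag⁺/Ag couple has the higher E°, so Ag ion is reduced (cathode) and Cu is oxidized (anode).
E°cell = E°(cathode) − E°(anode) = +0.79 − (+0.35) = +0.44 V.

+0.44 V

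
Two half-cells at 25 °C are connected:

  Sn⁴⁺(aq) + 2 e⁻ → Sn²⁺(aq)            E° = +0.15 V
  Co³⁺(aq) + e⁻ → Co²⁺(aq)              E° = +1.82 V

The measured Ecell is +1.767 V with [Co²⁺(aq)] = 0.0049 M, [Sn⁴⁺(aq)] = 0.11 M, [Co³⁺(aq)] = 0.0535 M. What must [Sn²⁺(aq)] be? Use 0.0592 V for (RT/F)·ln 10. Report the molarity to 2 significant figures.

1.7 M

The Co³⁺/Co²⁺ couple has the larger reduction potential, so it is the cathode: E°cell = +1.82 − (+0.15) = +1.67 V and n = 2.
Rearranging E = E° − (0.0592/n)·log Q gives log Q = 2(+1.67 − (+1.767))/0.0592 = −3.277.
Balancing electrons gives 2 Co³⁺(aq) + Sn²⁺(aq) → 2 Co²⁺(aq) + Sn⁴⁺(aq); thus Q = ([Co²⁺(aq)]^2·[Sn⁴⁺(aq)]) / ([Co³⁺(aq)]^2·[Sn²⁺(aq)]).
Substituting the known concentrations and solving, log [Sn²⁺(aq)] = 0.242 and [Sn²⁺(aq)] = 1.7 M.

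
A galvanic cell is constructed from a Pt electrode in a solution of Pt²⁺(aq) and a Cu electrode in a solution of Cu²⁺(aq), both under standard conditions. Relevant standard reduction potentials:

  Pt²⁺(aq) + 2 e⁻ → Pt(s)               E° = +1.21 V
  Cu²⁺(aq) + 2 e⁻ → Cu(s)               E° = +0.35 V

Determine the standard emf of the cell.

The Pt²⁺/Pt couple has the higher E°, so Pt ion is reduced (cathode) and Cu is oxidized (anode).
E°cell = E°(cathode) − E°(anode) = +1.21 − (+0.35) = +0.86 V.

+0.86 V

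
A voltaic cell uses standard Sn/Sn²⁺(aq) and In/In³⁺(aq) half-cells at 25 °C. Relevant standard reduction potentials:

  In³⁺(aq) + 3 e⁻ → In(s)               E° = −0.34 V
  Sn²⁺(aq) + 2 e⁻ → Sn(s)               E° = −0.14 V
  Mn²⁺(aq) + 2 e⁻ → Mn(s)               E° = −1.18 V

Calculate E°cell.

+0.20 V

The Sn²⁺/Sn couple has the higher E°, so Sn ion is reduced (cathode) and In is oxidized (anode).
E°cell = E°(cathode) − E°(anode) = −0.14 − (−0.34) = +0.20 V.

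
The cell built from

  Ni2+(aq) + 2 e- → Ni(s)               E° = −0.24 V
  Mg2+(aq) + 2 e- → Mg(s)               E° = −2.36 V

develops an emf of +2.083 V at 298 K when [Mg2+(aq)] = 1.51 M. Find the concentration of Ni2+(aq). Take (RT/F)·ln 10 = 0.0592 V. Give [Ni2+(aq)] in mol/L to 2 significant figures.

Ni²⁺/Ni is the cathode (higher E°); E°cell = −0.24 − (−2.36) = +2.12 V with n = 2.
From the Nernst equation, log Q = n(E° − E)/0.0592 = 2·(+2.12 − (+2.083))/0.0592 = 1.250.
For Ni2+(aq) + Mg(s) → Ni(s) + Mg2+(aq), the reaction quotient is Q = [Mg2+(aq)] / [Ni2+(aq)].
Isolating [Ni2+(aq)] in Q = 10^{1.250} yields log [Ni2+(aq)] = −1.071, i.e. 0.085 M.

0.085 M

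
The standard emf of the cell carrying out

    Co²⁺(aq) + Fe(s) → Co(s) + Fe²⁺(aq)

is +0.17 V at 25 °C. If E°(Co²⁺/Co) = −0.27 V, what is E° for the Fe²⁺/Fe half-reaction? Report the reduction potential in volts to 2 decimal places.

−0.44 V

In the reaction as written the Co²⁺/Co couple is reduced (cathode) and Fe²⁺/Fe is oxidized (anode), so E°cell = E°(Co²⁺/Co) − E°(Fe²⁺/Fe).
E°(Fe²⁺/Fe) = E°(cathode) − E°cell = −0.27 − (+0.17) = −0.44 V.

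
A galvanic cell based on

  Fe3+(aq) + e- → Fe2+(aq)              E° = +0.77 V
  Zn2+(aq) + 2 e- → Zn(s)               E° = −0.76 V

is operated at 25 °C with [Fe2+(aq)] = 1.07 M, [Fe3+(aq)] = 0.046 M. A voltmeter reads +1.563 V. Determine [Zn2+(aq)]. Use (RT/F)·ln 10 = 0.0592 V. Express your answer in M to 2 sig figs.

With Fe³⁺/Fe²⁺ at the cathode and Zn²⁺/Zn at the anode, E°cell = +0.77 − (−0.76) = +1.53 V (n = 2).
From the Nernst equation, log Q = n(E° − E)/0.0592 = 2·(+1.53 − (+1.563))/0.0592 = −1.115.
For 2 Fe3+(aq) + Zn(s) → 2 Fe2+(aq) + Zn2+(aq), the reaction quotient is Q = ([Fe2+(aq)]^2·[Zn2+(aq)]) / [Fe3+(aq)]^2.
Substituting the known concentrations and solving, log [Zn2+(aq)] = −3.848 and [Zn2+(aq)] = 0.00014 M.

0.00014 M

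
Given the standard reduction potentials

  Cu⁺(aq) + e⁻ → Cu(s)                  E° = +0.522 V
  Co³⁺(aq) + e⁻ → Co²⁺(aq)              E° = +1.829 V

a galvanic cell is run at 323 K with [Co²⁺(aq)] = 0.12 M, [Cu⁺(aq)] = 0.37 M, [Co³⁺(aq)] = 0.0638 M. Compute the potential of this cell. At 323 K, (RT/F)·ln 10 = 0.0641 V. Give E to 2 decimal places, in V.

Co³⁺/Co²⁺ is reduced (cathode, E° = +1.829 V) and Cu⁺/Cu is oxidized (anode).
E°cell = +1.829 − (+0.522) = +1.307 V, with n = 1 electron transferred.
For the overall reaction Co³⁺(aq) + Cu(s) → Co²⁺(aq) + Cu⁺(aq), Q = ([Co²⁺(aq)]·[Cu⁺(aq)]) / [Co³⁺(aq)] = 0.696, giving log Q = −0.157.
E = E° − (0.0641/n)·log Q = +1.307 − (0.0641/1)(−0.157) = +1.32 V.

+1.32 V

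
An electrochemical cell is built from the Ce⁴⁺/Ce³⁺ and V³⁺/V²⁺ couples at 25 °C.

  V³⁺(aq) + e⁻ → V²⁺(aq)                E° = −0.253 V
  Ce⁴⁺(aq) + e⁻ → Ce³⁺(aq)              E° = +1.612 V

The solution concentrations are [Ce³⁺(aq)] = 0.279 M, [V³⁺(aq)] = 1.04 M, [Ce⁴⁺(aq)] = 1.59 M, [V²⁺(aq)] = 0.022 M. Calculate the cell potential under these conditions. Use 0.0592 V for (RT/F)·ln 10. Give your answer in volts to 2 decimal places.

Since E°(Ce⁴⁺/Ce³⁺) > E°(V³⁺/V²⁺), Ce⁴⁺/Ce³⁺ serves as the cathode.
E°cell = E°cat − E°an = +1.612 − (−0.253) = +1.865 V; n = 1.
For the overall reaction Ce⁴⁺(aq) + V²⁺(aq) → Ce³⁺(aq) + V³⁺(aq), Q = ([Ce³⁺(aq)]·[V³⁺(aq)]) / ([Ce⁴⁺(aq)]·[V²⁺(aq)]) = 8.3, giving log Q = 0.919.
By the Nernst equation, E = +1.865 − (0.0592/1)·(0.919) = +1.81 V.

+1.81 V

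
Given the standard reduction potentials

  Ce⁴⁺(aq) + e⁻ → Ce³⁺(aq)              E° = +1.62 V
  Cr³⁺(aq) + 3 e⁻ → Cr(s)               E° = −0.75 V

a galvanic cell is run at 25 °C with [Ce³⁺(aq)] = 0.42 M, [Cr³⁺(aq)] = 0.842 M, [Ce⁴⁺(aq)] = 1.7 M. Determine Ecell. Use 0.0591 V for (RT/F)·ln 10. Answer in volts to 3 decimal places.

The Ce⁴⁺/Ce³⁺ couple has the more positive E°, so it is the cathode; Cr³⁺/Cr is the anode.
The standard potential is +1.62 − (−0.75) = +2.37 V and the balanced reaction transfers n = 3 electrons.
Balancing gives 3 Ce⁴⁺(aq) + Cr(s) → 3 Ce³⁺(aq) + Cr³⁺(aq); hence Q = ([Ce³⁺(aq)]^3·[Cr³⁺(aq)]) / [Ce⁴⁺(aq)]^3 = 0.0127 (log Q = −1.896).
By the Nernst equation, E = +2.37 − (0.0591/3)·(−1.896) = +2.407 V.

+2.407 V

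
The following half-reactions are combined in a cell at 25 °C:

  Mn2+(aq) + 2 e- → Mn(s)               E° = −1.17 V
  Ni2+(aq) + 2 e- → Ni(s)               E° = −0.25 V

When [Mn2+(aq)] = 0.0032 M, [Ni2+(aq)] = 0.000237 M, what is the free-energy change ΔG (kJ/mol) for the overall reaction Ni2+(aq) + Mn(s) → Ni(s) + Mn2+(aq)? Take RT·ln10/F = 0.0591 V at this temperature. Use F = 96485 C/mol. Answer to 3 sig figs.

The standard cell potential is −0.25 − (−1.17) = +0.92 V, with n = 2 electrons in the balanced equation.
Here Q = [Mn2+(aq)] / [Ni2+(aq)] = 13.5 (log Q = 1.130), giving E = +0.92 − (0.0591/2)·(1.130) = +0.8866 V.
Then ΔG = −nFE = −2 × 96485 × +0.8866 J/mol = −171 kJ/mol.

−171 kJ/mol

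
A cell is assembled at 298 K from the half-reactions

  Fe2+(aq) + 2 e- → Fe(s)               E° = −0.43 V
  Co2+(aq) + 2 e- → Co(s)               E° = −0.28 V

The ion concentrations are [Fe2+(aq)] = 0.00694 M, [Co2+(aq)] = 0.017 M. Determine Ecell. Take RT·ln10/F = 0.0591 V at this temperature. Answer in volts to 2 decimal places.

+0.16 V

The Co²⁺/Co couple has the more positive E°, so it is the cathode; Fe²⁺/Fe is the anode.
E°cell = −0.28 − (−0.43) = +0.15 V, with n = 2 electrons transferred.
Balancing gives Co2+(aq) + Fe(s) → Co(s) + Fe2+(aq); hence Q = [Fe2+(aq)] / [Co2+(aq)] = 0.408 (log Q = −0.389).
E = E° − (0.0591/n)·log Q = +0.15 − (0.0591/2)(−0.389) = +0.16 V.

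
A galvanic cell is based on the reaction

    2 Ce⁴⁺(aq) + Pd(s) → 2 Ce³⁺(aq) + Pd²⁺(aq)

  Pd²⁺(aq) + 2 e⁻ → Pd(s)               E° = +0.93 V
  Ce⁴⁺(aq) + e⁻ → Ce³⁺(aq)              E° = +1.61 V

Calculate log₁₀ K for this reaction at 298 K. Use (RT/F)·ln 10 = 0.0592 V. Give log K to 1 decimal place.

log K = 23.0

The Ce⁴⁺/Ce³⁺ couple is reduced (cathode); E°cell = +1.61 − (+0.93) = +0.68 V with n = 2.
At equilibrium E = 0, so log K = nE°cell / 0.0592 = (2)(+0.68) / 0.0592 = 23.0.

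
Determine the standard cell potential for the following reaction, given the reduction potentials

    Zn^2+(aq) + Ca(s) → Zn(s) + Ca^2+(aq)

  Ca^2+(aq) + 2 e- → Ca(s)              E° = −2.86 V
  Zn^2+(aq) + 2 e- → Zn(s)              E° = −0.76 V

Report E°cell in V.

+2.10 V

In the reaction as written, Zn^2+(aq) is reduced (cathode) and Ca^2+(aq) is produced by oxidation at the anode.
E°cell = E°(cathode) − E°(anode) = −0.76 − (−2.86) = +2.10 V.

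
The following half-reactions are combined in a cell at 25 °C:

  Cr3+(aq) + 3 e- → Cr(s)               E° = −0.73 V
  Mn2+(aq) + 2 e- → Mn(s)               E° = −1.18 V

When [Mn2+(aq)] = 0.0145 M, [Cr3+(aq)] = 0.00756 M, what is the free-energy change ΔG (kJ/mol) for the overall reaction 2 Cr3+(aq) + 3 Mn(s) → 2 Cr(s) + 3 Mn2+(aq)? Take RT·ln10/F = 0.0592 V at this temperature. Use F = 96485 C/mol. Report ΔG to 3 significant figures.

The standard cell potential is −0.73 − (−1.18) = +0.45 V, with n = 6 electrons in the balanced equation.
Here Q = [Mn2+(aq)]^3 / [Cr3+(aq)]^2 = 0.0533 (log Q = −1.273), giving E = +0.45 − (0.0592/6)·(−1.273) = +0.4626 V.
ΔG = −nFE = −(6)(96485)(+0.4626) J/mol = −268 kJ/mol.

−268 kJ/mol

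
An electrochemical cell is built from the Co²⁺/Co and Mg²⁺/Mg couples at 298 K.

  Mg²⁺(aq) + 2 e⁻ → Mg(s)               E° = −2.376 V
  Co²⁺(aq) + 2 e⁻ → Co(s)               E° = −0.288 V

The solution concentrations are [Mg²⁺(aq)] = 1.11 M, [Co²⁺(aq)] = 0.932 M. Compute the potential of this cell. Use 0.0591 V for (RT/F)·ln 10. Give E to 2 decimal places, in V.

Since E°(Co²⁺/Co) > E°(Mg²⁺/Mg), Co²⁺/Co serves as the cathode.
E°cell = E°cat − E°an = −0.288 − (−2.376) = +2.088 V; n = 2.
Balancing gives Co²⁺(aq) + Mg(s) → Co(s) + Mg²⁺(aq); hence Q = [Mg²⁺(aq)] / [Co²⁺(aq)] = 1.19 (log Q = 0.076).
E = E° − (0.0591/n)·log Q = +2.088 − (0.0591/2)(0.076) = +2.09 V.

+2.09 V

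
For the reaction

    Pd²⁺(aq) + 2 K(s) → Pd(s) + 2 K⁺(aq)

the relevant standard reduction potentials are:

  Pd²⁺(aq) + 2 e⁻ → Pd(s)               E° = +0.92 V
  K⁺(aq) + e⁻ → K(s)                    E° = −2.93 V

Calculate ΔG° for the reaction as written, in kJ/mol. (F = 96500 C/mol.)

−743 kJ/mol

In the reaction as written Pd²⁺(aq) is reduced, so the Pd²⁺/Pd couple is the cathode and K⁺/K is the anode.
E°cell = +0.92 − (−2.93) = +3.85 V; balancing electrons gives n = 2.
ΔG° = −nFE°cell = −(2)(96500)(+3.85) J/mol = −743 kJ/mol.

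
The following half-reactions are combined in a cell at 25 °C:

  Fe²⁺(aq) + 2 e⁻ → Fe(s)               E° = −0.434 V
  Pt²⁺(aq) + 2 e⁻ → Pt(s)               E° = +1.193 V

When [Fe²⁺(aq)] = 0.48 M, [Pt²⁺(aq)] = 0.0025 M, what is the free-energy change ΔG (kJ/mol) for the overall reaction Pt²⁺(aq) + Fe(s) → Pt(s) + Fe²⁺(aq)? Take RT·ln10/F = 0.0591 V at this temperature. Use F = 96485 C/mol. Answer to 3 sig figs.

The standard cell potential is +1.193 − (−0.434) = +1.627 V, with n = 2 electrons in the balanced equation.
Q = [Fe²⁺(aq)] / [Pt²⁺(aq)] = 192, so log Q = 2.283 and E = +1.627 − (0.0591/2)(2.283) = +1.5595 V.
Finally ΔG = −nFE = −(2)(96485 C/mol)(+1.5595 V) = −301 kJ/mol.

−301 kJ/mol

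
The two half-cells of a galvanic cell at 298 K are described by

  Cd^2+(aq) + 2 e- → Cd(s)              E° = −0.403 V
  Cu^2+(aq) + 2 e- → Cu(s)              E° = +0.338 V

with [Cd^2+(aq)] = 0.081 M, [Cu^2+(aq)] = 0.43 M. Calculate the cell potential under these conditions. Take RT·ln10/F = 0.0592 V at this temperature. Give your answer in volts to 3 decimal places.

Since E°(Cu²⁺/Cu) > E°(Cd²⁺/Cd), Cu²⁺/Cu serves as the cathode.
E°cell = +0.338 − (−0.403) = +0.741 V, with n = 2 electrons transferred.
Balancing gives Cu^2+(aq) + Cd(s) → Cu(s) + Cd^2+(aq); hence Q = [Cd^2+(aq)] / [Cu^2+(aq)] = 0.188 (log Q = −0.725).
E = E° − (0.0592/n)·log Q = +0.741 − (0.0592/2)(−0.725) = +0.762 V.

+0.762 V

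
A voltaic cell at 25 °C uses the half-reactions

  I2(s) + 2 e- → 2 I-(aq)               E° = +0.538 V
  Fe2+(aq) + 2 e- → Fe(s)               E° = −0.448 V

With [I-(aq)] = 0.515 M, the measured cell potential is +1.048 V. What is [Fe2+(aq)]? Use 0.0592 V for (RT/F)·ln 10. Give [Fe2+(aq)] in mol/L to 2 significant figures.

The I₂/I⁻ couple has the larger reduction potential, so it is the cathode: E°cell = +0.538 − (−0.448) = +0.986 V and n = 2.
Rearranging E = E° − (0.0592/n)·log Q gives log Q = 2(+0.986 − (+1.048))/0.0592 = −2.095.
Balancing electrons gives I2(s) + Fe(s) → 2 I-(aq) + Fe2+(aq); thus Q = [I-(aq)]^2·[Fe2+(aq)].
Solving for the unknown gives log [Fe2+(aq)] = −1.519, so [Fe2+(aq)] ≈ 0.030 M.

0.030 M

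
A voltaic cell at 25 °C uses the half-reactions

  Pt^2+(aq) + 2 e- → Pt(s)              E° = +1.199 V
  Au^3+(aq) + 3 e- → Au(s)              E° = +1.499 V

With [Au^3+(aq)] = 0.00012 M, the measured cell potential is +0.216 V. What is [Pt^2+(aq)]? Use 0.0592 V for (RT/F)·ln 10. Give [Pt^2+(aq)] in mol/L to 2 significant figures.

1.7 M

The Au³⁺/Au couple has the larger reduction potential, so it is the cathode: E°cell = +1.499 − (+1.199) = +0.300 V and n = 6.
Rearranging E = E° − (0.0592/n)·log Q gives log Q = 6(+0.300 − (+0.216))/0.0592 = 8.514.
The balanced reaction is 2 Au^3+(aq) + 3 Pt(s) → 2 Au(s) + 3 Pt^2+(aq), so Q = [Pt^2+(aq)]^3 / [Au^3+(aq)]^2.
Isolating [Pt^2+(aq)] in Q = 10^{8.514} yields log [Pt^2+(aq)] = 0.224, i.e. 1.7 M.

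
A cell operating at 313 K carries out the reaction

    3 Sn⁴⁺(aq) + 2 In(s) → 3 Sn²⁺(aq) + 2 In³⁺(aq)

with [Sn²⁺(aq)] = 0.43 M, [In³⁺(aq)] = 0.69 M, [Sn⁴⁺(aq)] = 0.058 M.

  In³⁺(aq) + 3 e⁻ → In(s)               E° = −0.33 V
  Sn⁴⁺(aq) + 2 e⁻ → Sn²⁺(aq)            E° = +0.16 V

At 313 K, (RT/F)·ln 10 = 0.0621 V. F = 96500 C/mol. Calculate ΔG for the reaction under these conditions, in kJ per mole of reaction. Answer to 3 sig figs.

E°cell = +0.16 − (−0.33) = +0.49 V; the balanced reaction transfers n = 6 electrons.
Here Q = ([Sn²⁺(aq)]^3·[In³⁺(aq)]^2) / [Sn⁴⁺(aq)]^3 = 194 (log Q = 2.288), giving E = +0.49 − (0.0621/6)·(2.288) = +0.4663 V.
Then ΔG = −nFE = −6 × 96500 × +0.4663 J/mol = −270 kJ/mol.

−270 kJ/mol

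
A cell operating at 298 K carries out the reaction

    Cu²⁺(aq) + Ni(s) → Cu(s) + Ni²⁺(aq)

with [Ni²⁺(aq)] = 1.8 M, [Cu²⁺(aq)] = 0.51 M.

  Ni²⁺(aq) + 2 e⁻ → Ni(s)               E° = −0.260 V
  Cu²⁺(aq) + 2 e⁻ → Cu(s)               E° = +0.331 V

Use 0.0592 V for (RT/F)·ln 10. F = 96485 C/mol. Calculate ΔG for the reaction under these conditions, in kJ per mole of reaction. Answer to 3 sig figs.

−111 kJ/mol

E°cell = +0.331 − (−0.260) = +0.591 V; the balanced reaction transfers n = 2 electrons.
Here Q = [Ni²⁺(aq)] / [Cu²⁺(aq)] = 3.53 (log Q = 0.548), giving E = +0.591 − (0.0592/2)·(0.548) = +0.5748 V.
ΔG = −nFE = −(2)(96485)(+0.5748) J/mol = −111 kJ/mol.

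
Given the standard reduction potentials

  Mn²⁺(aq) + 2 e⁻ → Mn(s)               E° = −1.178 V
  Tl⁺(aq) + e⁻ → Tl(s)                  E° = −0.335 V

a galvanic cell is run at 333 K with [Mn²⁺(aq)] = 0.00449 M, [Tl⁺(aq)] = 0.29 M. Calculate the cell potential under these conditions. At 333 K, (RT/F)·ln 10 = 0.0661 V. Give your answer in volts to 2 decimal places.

+0.89 V

Since E°(Tl⁺/Tl) > E°(Mn²⁺/Mn), Tl⁺/Tl serves as the cathode.
E°cell = −0.335 − (−1.178) = +0.843 V, with n = 2 electrons transferred.
Balancing gives 2 Tl⁺(aq) + Mn(s) → 2 Tl(s) + Mn²⁺(aq); hence Q = [Mn²⁺(aq)] / [Tl⁺(aq)]^2 = 0.0534 (log Q = −1.273).
E = E° − (0.0661/n)·log Q = +0.843 − (0.0661/2)(−1.273) = +0.89 V.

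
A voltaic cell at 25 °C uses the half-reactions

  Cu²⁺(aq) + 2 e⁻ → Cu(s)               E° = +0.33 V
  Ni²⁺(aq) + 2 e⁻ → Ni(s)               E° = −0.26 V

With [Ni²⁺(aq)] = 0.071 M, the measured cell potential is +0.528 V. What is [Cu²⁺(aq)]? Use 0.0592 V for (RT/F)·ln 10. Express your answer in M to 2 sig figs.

0.00057 M

With Cu²⁺/Cu at the cathode and Ni²⁺/Ni at the anode, E°cell = +0.33 − (−0.26) = +0.59 V (n = 2).
Since E = E° − (0.0592/n)·log Q, log Q = n(E° − E)/0.0592 = 2.095.
Balancing electrons gives Cu²⁺(aq) + Ni(s) → Cu(s) + Ni²⁺(aq); thus Q = [Ni²⁺(aq)] / [Cu²⁺(aq)].
Substituting the known concentrations and solving, log [Cu²⁺(aq)] = −3.244 and [Cu²⁺(aq)] = 0.00057 M.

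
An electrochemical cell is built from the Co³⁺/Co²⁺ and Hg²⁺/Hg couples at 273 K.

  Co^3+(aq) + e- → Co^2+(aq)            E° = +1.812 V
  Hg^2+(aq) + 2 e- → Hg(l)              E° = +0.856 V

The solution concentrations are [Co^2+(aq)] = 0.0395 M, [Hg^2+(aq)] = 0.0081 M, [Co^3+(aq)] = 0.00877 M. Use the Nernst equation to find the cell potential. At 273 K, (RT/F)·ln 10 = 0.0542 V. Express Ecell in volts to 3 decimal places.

+0.977 V

The Co³⁺/Co²⁺ couple has the more positive E°, so it is the cathode; Hg²⁺/Hg is the anode.
E°cell = +1.812 − (+0.856) = +0.956 V, with n = 2 electrons transferred.
The balanced reaction is 2 Co^3+(aq) + Hg(l) → 2 Co^2+(aq) + Hg^2+(aq), so Q = ([Co^2+(aq)]^2·[Hg^2+(aq)]) / [Co^3+(aq)]^2 = 0.164 and log Q = −0.784.
Applying E = E° − (RT ln10/nF)·log Q gives +0.956 − (0.0542/2)(−0.784) = +0.977 V.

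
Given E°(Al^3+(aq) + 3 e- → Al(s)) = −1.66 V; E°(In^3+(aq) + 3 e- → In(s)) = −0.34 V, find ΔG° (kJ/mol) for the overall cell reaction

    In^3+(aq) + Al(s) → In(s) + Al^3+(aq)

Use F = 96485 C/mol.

−382 kJ/mol

In the reaction as written In^3+(aq) is reduced, so the In³⁺/In couple is the cathode and Al³⁺/Al is the anode.
E°cell = −0.34 − (−1.66) = +1.32 V; balancing electrons gives n = 3.
ΔG° = −nFE°cell = −(3)(96485)(+1.32) J/mol = −382 kJ/mol.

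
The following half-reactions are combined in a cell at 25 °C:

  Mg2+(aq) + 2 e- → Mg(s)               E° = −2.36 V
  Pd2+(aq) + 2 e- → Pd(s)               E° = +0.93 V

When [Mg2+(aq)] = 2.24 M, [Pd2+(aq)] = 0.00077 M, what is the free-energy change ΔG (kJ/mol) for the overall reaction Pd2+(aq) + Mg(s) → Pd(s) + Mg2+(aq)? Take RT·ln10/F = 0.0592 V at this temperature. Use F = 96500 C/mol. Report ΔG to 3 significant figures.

−615 kJ/mol

With Pd²⁺/Pd reduced at the cathode, E°cell = +0.93 − (−2.36) = +3.29 V and n = 2.
Here Q = [Mg2+(aq)] / [Pd2+(aq)] = 2.91×10^3 (log Q = 3.464), giving E = +3.29 − (0.0592/2)·(3.464) = +3.1875 V.
Finally ΔG = −nFE = −(2)(96500 C/mol)(+3.1875 V) = −615 kJ/mol.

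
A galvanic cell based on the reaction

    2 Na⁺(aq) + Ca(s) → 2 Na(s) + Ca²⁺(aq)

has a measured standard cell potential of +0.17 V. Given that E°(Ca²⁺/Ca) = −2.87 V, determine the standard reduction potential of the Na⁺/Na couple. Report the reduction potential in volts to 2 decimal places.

−2.70 V

In the reaction as written the Na⁺/Na couple is reduced (cathode) and Ca²⁺/Ca is oxidized (anode), so E°cell = E°(Na⁺/Na) − E°(Ca²⁺/Ca).
E°(Na⁺/Na) = E°cell + E°(anode) = +0.17 + (−2.87) = −2.70 V.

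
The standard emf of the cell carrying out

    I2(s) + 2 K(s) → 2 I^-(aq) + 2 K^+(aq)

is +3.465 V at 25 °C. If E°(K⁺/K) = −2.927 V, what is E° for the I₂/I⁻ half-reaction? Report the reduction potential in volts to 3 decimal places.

+0.538 V

In the reaction as written the I₂/I⁻ couple is reduced (cathode) and K⁺/K is oxidized (anode), so E°cell = E°(I₂/I⁻) − E°(K⁺/K).
E°(I₂/I⁻) = E°cell + E°(anode) = +3.465 + (−2.927) = +0.538 V.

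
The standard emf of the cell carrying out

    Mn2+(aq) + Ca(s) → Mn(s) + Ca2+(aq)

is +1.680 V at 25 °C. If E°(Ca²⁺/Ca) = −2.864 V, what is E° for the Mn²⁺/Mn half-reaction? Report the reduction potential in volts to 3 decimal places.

−1.184 V

In the reaction as written the Mn²⁺/Mn couple is reduced (cathode) and Ca²⁺/Ca is oxidized (anode), so E°cell = E°(Mn²⁺/Mn) − E°(Ca²⁺/Ca).
E°(Mn²⁺/Mn) = E°cell + E°(anode) = +1.680 + (−2.864) = −1.184 V.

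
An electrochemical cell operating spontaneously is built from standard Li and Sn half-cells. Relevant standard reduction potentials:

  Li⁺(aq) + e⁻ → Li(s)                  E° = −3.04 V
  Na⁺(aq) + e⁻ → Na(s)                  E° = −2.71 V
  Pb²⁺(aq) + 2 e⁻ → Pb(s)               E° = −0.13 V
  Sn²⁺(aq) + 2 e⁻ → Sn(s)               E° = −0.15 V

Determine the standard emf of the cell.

+2.89 V

Of the two couples in this cell, the one with the more positive reduction potential is reduced at the cathode: here that is Sn²⁺/Sn (−0.15 V); Li⁺/Li (−3.04 V) is the anode.
E°cell = E°(cathode) − E°(anode) = −0.15 − (−3.04) = +2.89 V.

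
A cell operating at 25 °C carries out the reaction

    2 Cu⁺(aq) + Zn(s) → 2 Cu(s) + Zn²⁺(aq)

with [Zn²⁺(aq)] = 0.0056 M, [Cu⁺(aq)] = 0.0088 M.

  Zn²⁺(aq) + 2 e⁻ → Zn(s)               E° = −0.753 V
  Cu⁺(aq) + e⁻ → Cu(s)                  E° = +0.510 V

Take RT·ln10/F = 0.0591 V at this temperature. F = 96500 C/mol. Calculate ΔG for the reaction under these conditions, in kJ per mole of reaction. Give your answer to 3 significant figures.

With Cu⁺/Cu reduced at the cathode, E°cell = +0.510 − (−0.753) = +1.263 V and n = 2.
Here Q = [Zn²⁺(aq)] / [Cu⁺(aq)]^2 = 72.3 (log Q = 1.859), giving E = +1.263 − (0.0591/2)·(1.859) = +1.2081 V.
ΔG = −nFE = −(2)(96500)(+1.2081) J/mol = −233 kJ/mol.

−233 kJ/mol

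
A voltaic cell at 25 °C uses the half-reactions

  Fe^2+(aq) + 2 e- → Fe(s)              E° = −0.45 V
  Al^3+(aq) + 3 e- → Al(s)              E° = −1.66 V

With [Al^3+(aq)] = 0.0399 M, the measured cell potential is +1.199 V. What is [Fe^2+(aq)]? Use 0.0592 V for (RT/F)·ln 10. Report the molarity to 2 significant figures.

0.050 M

Fe²⁺/Fe is the cathode (higher E°); E°cell = −0.45 − (−1.66) = +1.21 V with n = 6.
Rearranging E = E° − (0.0592/n)·log Q gives log Q = 6(+1.21 − (+1.199))/0.0592 = 1.115.
For 3 Fe^2+(aq) + 2 Al(s) → 3 Fe(s) + 2 Al^3+(aq), the reaction quotient is Q = [Al^3+(aq)]^2 / [Fe^2+(aq)]^3.
Substituting the known concentrations and solving, log [Fe^2+(aq)] = −1.304 and [Fe^2+(aq)] = 0.050 M.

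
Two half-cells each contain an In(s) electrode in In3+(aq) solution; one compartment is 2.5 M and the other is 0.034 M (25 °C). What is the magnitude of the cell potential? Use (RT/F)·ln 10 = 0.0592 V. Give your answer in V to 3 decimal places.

0.037 V

For a concentration cell E°cell = 0, since both electrodes use the same couple.
The compartment with the higher In3+(aq) concentration (2.5 M) acts as the cathode; ions are reduced there and produced at the dilute (0.034 M) anode.
With n = 3, Ecell = −(0.0592/3)·log([dilute]/[conc]) = −(0.0592/3)·log(0.034/2.5) = +0.037 V.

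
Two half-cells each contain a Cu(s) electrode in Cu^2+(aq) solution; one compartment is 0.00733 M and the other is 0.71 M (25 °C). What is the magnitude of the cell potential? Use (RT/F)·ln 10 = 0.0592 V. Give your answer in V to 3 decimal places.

0.059 V

For a concentration cell E°cell = 0, since both electrodes use the same couple.
The compartment with the higher Cu^2+(aq) concentration (0.71 M) acts as the cathode; ions are reduced there and produced at the dilute (0.00733 M) anode.
With n = 2, Ecell = −(0.0592/2)·log([dilute]/[conc]) = −(0.0592/2)·log(0.00733/0.71) = +0.059 V.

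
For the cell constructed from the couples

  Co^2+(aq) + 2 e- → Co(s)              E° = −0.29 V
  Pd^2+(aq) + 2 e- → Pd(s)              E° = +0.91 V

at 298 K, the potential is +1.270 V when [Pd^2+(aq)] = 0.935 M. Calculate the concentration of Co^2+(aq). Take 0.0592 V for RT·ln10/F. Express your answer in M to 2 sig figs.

Pd²⁺/Pd is the cathode (higher E°); E°cell = +0.91 − (−0.29) = +1.20 V with n = 2.
From the Nernst equation, log Q = n(E° − E)/0.0592 = 2·(+1.20 − (+1.270))/0.0592 = −2.365.
For Pd^2+(aq) + Co(s) → Pd(s) + Co^2+(aq), the reaction quotient is Q = [Co^2+(aq)] / [Pd^2+(aq)].
Substituting the known concentrations and solving, log [Co^2+(aq)] = −2.394 and [Co^2+(aq)] = 0.0040 M.

0.0040 M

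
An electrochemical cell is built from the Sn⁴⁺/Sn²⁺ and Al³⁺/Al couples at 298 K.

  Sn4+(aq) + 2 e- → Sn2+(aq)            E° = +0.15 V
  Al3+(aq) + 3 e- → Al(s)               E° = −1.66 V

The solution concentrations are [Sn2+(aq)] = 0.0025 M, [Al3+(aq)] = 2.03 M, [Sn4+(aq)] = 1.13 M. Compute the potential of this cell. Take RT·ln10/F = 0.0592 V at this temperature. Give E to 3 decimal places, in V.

The Sn⁴⁺/Sn²⁺ couple has the more positive E°, so it is the cathode; Al³⁺/Al is the anode.
The standard potential is +0.15 − (−1.66) = +1.81 V and the balanced reaction transfers n = 6 electrons.
The balanced reaction is 3 Sn4+(aq) + 2 Al(s) → 3 Sn2+(aq) + 2 Al3+(aq), so Q = ([Sn2+(aq)]^3·[Al3+(aq)]^2) / [Sn4+(aq)]^3 = 4.46×10^−8 and log Q = −7.350.
E = E° − (0.0592/n)·log Q = +1.81 − (0.0592/6)(−7.350) = +1.883 V.

+1.883 V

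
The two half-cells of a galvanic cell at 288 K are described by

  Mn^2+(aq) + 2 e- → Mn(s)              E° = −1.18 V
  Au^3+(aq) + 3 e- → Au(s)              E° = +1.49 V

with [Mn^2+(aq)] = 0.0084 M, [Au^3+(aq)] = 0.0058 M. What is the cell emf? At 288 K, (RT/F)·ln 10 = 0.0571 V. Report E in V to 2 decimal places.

The Au³⁺/Au couple has the more positive E°, so it is the cathode; Mn²⁺/Mn is the anode.
The standard potential is +1.49 − (−1.18) = +2.67 V and the balanced reaction transfers n = 6 electrons.
Balancing gives 2 Au^3+(aq) + 3 Mn(s) → 2 Au(s) + 3 Mn^2+(aq); hence Q = [Mn^2+(aq)]^3 / [Au^3+(aq)]^2 = 0.0176 (log Q = −1.754).
E = E° − (0.0571/n)·log Q = +2.67 − (0.0571/6)(−1.754) = +2.69 V.

+2.69 V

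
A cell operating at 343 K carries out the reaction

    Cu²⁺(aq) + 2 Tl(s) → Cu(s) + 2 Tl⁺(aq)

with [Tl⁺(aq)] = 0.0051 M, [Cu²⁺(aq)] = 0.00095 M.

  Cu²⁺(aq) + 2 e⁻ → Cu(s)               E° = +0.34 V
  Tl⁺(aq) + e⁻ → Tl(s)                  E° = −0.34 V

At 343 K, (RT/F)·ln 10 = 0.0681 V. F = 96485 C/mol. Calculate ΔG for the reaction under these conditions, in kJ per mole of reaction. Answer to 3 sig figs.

With Cu²⁺/Cu reduced at the cathode, E°cell = +0.34 − (−0.34) = +0.68 V and n = 2.
Q = [Tl⁺(aq)]^2 / [Cu²⁺(aq)] = 0.0274, so log Q = −1.563 and E = +0.68 − (0.0681/2)(−1.563) = +0.7332 V.
Finally ΔG = −nFE = −(2)(96485 C/mol)(+0.7332 V) = −141 kJ/mol.

−141 kJ/mol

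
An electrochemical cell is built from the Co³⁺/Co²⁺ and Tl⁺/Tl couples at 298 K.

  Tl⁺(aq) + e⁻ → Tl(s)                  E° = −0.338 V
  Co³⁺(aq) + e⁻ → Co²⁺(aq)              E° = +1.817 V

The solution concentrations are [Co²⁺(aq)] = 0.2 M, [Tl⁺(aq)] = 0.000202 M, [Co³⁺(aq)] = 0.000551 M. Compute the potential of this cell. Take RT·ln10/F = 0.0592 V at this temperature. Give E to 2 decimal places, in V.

+2.22 V

Co³⁺/Co²⁺ is reduced (cathode, E° = +1.817 V) and Tl⁺/Tl is oxidized (anode).
E°cell = +1.817 − (−0.338) = +2.155 V, with n = 1 electron transferred.
The balanced reaction is Co³⁺(aq) + Tl(s) → Co²⁺(aq) + Tl⁺(aq), so Q = ([Co²⁺(aq)]·[Tl⁺(aq)]) / [Co³⁺(aq)] = 0.0733 and log Q = −1.135.
By the Nernst equation, E = +2.155 − (0.0592/1)·(−1.135) = +2.22 V.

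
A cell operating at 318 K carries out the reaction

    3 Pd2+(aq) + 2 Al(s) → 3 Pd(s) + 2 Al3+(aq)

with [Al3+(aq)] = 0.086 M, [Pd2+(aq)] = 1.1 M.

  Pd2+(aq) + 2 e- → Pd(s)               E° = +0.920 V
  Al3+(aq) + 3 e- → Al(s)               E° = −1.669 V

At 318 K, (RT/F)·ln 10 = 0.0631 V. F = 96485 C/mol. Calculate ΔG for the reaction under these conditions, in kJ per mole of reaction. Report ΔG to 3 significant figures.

The standard cell potential is +0.920 − (−1.669) = +2.589 V, with n = 6 electrons in the balanced equation.
The reaction quotient is [Al3+(aq)]^2 / [Pd2+(aq)]^3 = 0.00556; by Nernst, E = +2.589 − (0.0631/6)(−2.255) = +2.6127 V.
Finally ΔG = −nFE = −(6)(96485 C/mol)(+2.6127 V) = −1510 kJ/mol.

−1510 kJ/mol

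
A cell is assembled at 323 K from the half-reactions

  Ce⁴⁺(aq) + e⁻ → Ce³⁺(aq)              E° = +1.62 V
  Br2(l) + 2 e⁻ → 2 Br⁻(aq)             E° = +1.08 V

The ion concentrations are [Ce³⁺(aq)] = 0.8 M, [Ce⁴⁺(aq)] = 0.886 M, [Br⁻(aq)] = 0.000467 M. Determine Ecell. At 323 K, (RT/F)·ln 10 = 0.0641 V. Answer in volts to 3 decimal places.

The Ce⁴⁺/Ce³⁺ couple has the more positive E°, so it is the cathode; Br₂/Br⁻ is the anode.
E°cell = +1.62 − (+1.08) = +0.54 V, with n = 2 electrons transferred.
Balancing gives 2 Ce⁴⁺(aq) + 2 Br⁻(aq) → 2 Ce³⁺(aq) + Br2(l); hence Q = [Ce³⁺(aq)]^2 / ([Ce⁴⁺(aq)]^2·[Br⁻(aq)]^2) = 3.74×10^6 (log Q = 6.573).
E = E° − (0.0641/n)·log Q = +0.54 − (0.0641/2)(6.573) = +0.329 V.

+0.329 V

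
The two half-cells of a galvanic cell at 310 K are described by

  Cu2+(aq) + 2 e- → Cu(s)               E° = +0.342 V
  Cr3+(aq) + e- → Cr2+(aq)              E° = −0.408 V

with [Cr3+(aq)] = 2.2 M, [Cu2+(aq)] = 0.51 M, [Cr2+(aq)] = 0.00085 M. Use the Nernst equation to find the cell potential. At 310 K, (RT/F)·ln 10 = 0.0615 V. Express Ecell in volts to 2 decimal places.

+0.53 V

Since E°(Cu²⁺/Cu) > E°(Cr³⁺/Cr²⁺), Cu²⁺/Cu serves as the cathode.
E°cell = +0.342 − (−0.408) = +0.750 V, with n = 2 electrons transferred.
For the overall reaction Cu2+(aq) + 2 Cr2+(aq) → Cu(s) + 2 Cr3+(aq), Q = [Cr3+(aq)]^2 / ([Cu2+(aq)]·[Cr2+(aq)]^2) = 1.31×10^7, giving log Q = 7.118.
By the Nernst equation, E = +0.750 − (0.0615/2)·(7.118) = +0.53 V.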